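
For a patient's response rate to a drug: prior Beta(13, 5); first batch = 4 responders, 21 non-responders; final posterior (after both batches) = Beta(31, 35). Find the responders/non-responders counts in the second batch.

14 responders and 9 non-responders

Sequential conjugate updates are equivalent to a single update on the pooled data, so total successes = posterior α − prior α and total failures = posterior β − prior β.
Total across both batches: 31−13=18 responders, 35−5=30 non-responders.
Subtract the first batch: 18−4=14 responders and 30−21=9 non-responders.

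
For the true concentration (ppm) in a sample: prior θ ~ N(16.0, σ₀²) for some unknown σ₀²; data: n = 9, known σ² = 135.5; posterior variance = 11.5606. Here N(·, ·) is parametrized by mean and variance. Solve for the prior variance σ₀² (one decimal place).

σ₀² = 49.8

Posterior precision equals prior precision plus data precision: 1/σ_n² = 1/σ₀² + n/σ².
So 1/σ₀² = 1/11.5606 − 9/135.5 = 0.086501 − 0.066421 = 0.020080.
Hence σ₀² = 1/0.020080 ≈ 49.8.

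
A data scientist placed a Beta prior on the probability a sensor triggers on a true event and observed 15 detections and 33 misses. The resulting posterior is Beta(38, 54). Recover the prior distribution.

Beta(23, 21)

A Beta(α, β) prior with s successes and f failures in binomial data gives a Beta(α+s, β+f) posterior.
So α = 38 − 15 = 23 and β = 54 − 33 = 21.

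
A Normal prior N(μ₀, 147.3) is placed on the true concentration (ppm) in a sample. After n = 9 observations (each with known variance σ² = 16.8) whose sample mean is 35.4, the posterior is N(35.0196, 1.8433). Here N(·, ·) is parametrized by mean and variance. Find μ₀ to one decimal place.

With known observation variance, the Normal–Normal posterior has precision τ_n = τ₀ + n/σ² and mean μ_n = (τ₀μ₀ + (n/σ²)x̄)/τ_n.
Here τ₀ = 1/147.3 = 0.006789 and τ_data = 9/16.8 = 0.535714, so τ_n = 0.542503.
Rearranging for μ₀: μ₀ = (μ_n·τ_n − τ_data·x̄)/τ₀ = (35.0196·0.542503 − 0.535714·35.4) / 0.006789 = 0.033962/0.006789 ≈ 5.0.

μ₀ = 5.0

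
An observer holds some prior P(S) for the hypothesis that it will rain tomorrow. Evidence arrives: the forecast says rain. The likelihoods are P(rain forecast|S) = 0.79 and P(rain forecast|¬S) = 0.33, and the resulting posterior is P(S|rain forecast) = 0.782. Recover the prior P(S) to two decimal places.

Bayes' rule in odds form gives O(S|E) = O(S)·[P(E|S)/P(E|¬S)], hence O(S) = O(S|E)/LR.
Posterior odds = 0.782/(1−0.782) = 3.5872. LR = 0.79/0.33 = 2.3939.
Prior odds = 3.5872/2.3939 = 1.4985, so P(S) = 1.4985/(1+1.4985) ≈ 0.60.

P(S) = 0.60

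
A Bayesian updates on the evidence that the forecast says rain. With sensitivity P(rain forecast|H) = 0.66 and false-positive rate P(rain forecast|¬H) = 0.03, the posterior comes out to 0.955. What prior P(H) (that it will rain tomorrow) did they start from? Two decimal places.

P(H) = 0.49

In odds form, posterior odds = prior odds × likelihood ratio, so prior odds = posterior odds ÷ LR.
Posterior odds = 0.955/(1−0.955) = 21.2222. LR = 0.66/0.03 = 22.0000.
Prior odds = 21.2222/22.0000 = 0.9646, so P(H) = 0.9646/(1+0.9646) ≈ 0.49.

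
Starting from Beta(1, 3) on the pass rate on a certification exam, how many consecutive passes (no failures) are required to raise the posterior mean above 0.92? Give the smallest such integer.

After k passes and 0 failures the posterior is Beta(1+k, 3), with mean (1+k)/(1+3+k).
Set (1+k)/(4+k) > 0.92 and solve: k > (0.92·4 − 1)/(1 − 0.92) = 33.500.
The smallest integer exceeding 33.500 is 34.

k = 34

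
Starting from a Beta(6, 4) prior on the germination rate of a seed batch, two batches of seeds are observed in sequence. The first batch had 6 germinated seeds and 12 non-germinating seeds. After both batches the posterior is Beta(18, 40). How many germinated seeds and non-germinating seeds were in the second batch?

6 germinated seeds and 24 non-germinating seeds

Sequential conjugate updates are equivalent to a single update on the pooled data, so total successes = posterior α − prior α and total failures = posterior β − prior β.
Total across both batches: 18−6=12 germinated seeds, 40−4=36 non-germinating seeds.
Subtract the first batch: 12−6=6 germinated seeds and 36−12=24 non-germinating seeds.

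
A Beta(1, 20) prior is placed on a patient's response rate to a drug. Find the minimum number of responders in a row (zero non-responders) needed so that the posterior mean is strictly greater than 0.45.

After k responders and 0 non-responders the posterior is Beta(1+k, 20), with mean (1+k)/(1+20+k).
Set (1+k)/(21+k) > 0.45 and solve: k > (0.45·21 − 1)/(1 − 0.45) = 15.364.
The smallest integer exceeding 15.364 is 16, and checking k=16: (17)/(37) = 0.4595 > 0.45.

k = 16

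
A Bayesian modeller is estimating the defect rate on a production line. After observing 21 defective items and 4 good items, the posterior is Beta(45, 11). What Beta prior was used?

Under Beta–binomial conjugacy the posterior parameters are (α+s, β+f).
Subtract the data counts: 45−21=24, 11−4=7.

Beta(24, 7)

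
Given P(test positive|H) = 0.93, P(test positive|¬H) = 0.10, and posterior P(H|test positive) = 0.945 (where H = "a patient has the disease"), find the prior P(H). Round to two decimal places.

P(H) = 0.65

In odds form, posterior odds = prior odds × likelihood ratio, so prior odds = posterior odds ÷ LR.
Posterior odds = 0.945/(1−0.945) = 17.1818. LR = 0.93/0.10 = 9.3000.
Prior odds = 17.1818/9.3000 = 1.8475, so P(H) = 1.8475/(1+1.8475) ≈ 0.65.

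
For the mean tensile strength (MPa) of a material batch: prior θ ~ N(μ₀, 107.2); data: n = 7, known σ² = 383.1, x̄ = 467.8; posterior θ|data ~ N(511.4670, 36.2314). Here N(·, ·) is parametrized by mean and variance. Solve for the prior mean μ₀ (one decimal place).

The posterior mean is a precision-weighted average: μ_n = (τ₀μ₀ + τ_data·x̄)/(τ₀+τ_data), with τ₀=1/σ₀² and τ_data=n/σ².
Here τ₀ = 1/107.2 = 0.009328 and τ_data = 7/383.1 = 0.018272, so τ_n = 0.027600.
Rearranging for μ₀: μ₀ = (μ_n·τ_n − τ_data·x̄)/τ₀ = (511.4670·0.027600 − 0.018272·467.8) / 0.009328 = 5.568848/0.009328 ≈ 597.0.

μ₀ = 597.0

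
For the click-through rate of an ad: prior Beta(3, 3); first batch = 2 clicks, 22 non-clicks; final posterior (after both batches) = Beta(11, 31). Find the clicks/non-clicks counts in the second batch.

6 clicks and 6 non-clicks

Because Beta–binomial updating is additive in the counts, the combined data contributed (α_post−α_prior, β_post−β_prior) successes and failures.
Total across both batches: 11−3=8 clicks, 31−3=28 non-clicks.
Subtract the first batch: 8−2=6 clicks and 28−22=6 non-clicks.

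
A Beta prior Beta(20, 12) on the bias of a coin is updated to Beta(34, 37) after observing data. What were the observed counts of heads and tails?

A Beta(a, b) prior with s successes and f failures in binomial data gives a Beta(a+s, b+f) posterior.
So s = 34 − 20 = 14 and f = 37 − 12 = 25.

14 heads and 25 tails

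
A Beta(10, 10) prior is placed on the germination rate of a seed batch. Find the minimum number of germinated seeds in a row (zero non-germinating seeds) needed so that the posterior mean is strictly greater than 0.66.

After k germinated seeds and 0 non-germinating seeds the posterior is Beta(10+k, 10), with mean (10+k)/(10+10+k).
Set (10+k)/(20+k) > 0.66 and solve: k > (0.66·20 − 10)/(1 − 0.66) = 9.412.
The smallest integer exceeding 9.412 is 10.

k = 10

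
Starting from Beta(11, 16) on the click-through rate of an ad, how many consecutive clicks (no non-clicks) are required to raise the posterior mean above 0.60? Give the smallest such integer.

k = 14

After k clicks and 0 non-clicks the posterior is Beta(11+k, 16), with mean (11+k)/(11+16+k).
Set (11+k)/(27+k) > 0.60 and solve: k > (0.60·27 − 11)/(1 − 0.60) = 13.000.
The smallest integer exceeding 13.000 is 14.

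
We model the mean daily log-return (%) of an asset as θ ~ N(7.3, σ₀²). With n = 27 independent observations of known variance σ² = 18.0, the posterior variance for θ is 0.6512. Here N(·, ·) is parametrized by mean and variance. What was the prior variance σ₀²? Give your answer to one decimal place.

Posterior precision equals prior precision plus data precision: 1/σ_n² = 1/σ₀² + n/σ².
So 1/σ₀² = 1/0.6512 − 27/18.0 = 1.535627 − 1.500000 = 0.035627.
Hence σ₀² = 1/0.035627 ≈ 28.1.

σ₀² = 28.1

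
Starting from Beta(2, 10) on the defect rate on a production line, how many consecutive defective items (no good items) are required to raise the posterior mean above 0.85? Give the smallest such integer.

k = 55

After k defective items and 0 good items the posterior is Beta(2+k, 10), with mean (2+k)/(2+10+k).
Set (2+k)/(12+k) > 0.85 and solve: k > (0.85·12 − 2)/(1 − 0.85) = 54.667.
The smallest integer exceeding 54.667 is 55.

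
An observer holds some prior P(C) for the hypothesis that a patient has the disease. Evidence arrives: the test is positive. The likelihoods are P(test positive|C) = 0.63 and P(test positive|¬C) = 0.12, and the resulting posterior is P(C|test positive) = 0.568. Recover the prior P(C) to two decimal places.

Bayes' rule in odds form gives O(C|E) = O(C)·[P(E|C)/P(E|¬C)], hence O(C) = O(C|E)/LR.
Posterior odds = 0.568/(1−0.568) = 1.3148. LR = 0.63/0.12 = 5.2500.
Prior odds = 1.3148/5.2500 = 0.2504, so P(C) = 0.2504/(1+0.2504) ≈ 0.20.

P(C) = 0.20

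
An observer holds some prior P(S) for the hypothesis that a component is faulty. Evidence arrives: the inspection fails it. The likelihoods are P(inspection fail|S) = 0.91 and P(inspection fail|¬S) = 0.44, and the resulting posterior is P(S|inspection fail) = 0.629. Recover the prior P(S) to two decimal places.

In odds form, posterior odds = prior odds × likelihood ratio, so prior odds = posterior odds ÷ LR.
Posterior odds = 0.629/(1−0.629) = 1.6954. LR = 0.91/0.44 = 2.0682.
Prior odds = 1.6954/2.0682 = 0.8197, so P(S) = 0.8197/(1+0.8197) ≈ 0.45.

P(S) = 0.45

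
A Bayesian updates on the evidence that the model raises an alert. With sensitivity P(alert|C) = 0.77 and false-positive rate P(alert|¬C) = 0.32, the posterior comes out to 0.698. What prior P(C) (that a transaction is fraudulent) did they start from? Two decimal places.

P(C) = 0.49

Bayes' rule in odds form gives O(C|E) = O(C)·[P(E|C)/P(E|¬C)], hence O(C) = O(C|E)/LR.
Posterior odds = 0.698/(1−0.698) = 2.3113. LR = 0.77/0.32 = 2.4062.
Prior odds = 2.3113/2.4062 = 0.9606, so P(C) = 0.9606/(1+0.9606) ≈ 0.49.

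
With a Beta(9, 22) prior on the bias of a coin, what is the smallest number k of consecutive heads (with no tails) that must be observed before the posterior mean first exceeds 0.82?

k = 92

After k heads and 0 tails the posterior is Beta(9+k, 22), with mean (9+k)/(9+22+k).
Set (9+k)/(31+k) > 0.82 and solve: k > (0.82·31 − 9)/(1 − 0.82) = 91.222.
The smallest integer exceeding 91.222 is 92, and checking k=92: (101)/(123) = 0.8211 > 0.82.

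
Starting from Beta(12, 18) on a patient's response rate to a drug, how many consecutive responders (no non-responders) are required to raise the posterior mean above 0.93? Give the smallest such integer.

After k responders and 0 non-responders the posterior is Beta(12+k, 18), with mean (12+k)/(12+18+k).
Set (12+k)/(30+k) > 0.93 and solve: k > (0.93·30 − 12)/(1 − 0.93) = 227.143.
The smallest integer exceeding 227.143 is 228, and checking k=228: (240)/(258) = 0.9302 > 0.93.

k = 228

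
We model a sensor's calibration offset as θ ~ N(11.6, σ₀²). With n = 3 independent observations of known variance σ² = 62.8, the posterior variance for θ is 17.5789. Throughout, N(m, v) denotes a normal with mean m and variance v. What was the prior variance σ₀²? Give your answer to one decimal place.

Posterior precision equals prior precision plus data precision: 1/σ_n² = 1/σ₀² + n/σ².
So 1/σ₀² = 1/17.5789 − 3/62.8 = 0.056886 − 0.047771 = 0.009115.
Hence σ₀² = 1/0.009115 ≈ 109.7.

σ₀² = 109.7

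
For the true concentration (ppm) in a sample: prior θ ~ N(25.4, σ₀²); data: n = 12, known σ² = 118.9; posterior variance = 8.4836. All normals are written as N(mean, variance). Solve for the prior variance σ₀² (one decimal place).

σ₀² = 59.0

For the Normal–Normal model with known σ², precisions add: τ_n = τ₀ + n/σ².
So 1/σ₀² = 1/8.4836 − 12/118.9 = 0.117874 − 0.100925 = 0.016949.
Hence σ₀² = 1/0.016949 ≈ 59.0.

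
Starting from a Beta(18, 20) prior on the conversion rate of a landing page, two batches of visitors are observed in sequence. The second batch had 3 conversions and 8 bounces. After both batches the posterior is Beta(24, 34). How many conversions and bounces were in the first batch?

Because Beta–binomial updating is additive in the counts, the combined data contributed (α_post−α_prior, β_post−β_prior) successes and failures.
Total across both batches: 24−18=6 conversions, 34−20=14 bounces.
Subtract the second batch: 6−3=3 conversions and 14−8=6 bounces.

3 conversions and 6 bounces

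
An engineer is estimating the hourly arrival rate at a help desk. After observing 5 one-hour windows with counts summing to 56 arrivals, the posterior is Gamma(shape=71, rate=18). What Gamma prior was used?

Gamma(shape=15, rate=13)

Gamma–Poisson conjugacy: posterior shape = α + Σxᵢ, posterior rate = β + n.
So α = 71 − 56 = 15 and β = 18 − 5 = 13.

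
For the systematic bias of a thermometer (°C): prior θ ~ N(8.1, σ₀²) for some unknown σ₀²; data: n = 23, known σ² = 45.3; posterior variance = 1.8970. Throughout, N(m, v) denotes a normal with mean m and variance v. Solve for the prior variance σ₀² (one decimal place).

σ₀² = 51.5

Posterior precision equals prior precision plus data precision: 1/σ_n² = 1/σ₀² + n/σ².
So 1/σ₀² = 1/1.8970 − 23/45.3 = 0.527148 − 0.507726 = 0.019422.
Hence σ₀² = 1/0.019422 ≈ 51.5.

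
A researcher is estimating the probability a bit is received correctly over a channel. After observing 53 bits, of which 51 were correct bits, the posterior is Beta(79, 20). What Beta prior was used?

Beta(28, 18)

Beta is conjugate to the binomial likelihood: posterior = Beta(a+s, b+f).
So a = 79 − 51 = 28 and b = 20 − 2 = 18.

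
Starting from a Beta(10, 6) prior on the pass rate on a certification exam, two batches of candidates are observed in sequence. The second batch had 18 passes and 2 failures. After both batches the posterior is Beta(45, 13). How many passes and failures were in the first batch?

17 passes and 5 failures

Sequential conjugate updates are equivalent to a single update on the pooled data, so total successes = posterior α − prior α and total failures = posterior β − prior β.
Total across both batches: 45−10=35 passes, 13−6=7 failures.
Subtract the second batch: 35−18=17 passes and 7−2=5 failures.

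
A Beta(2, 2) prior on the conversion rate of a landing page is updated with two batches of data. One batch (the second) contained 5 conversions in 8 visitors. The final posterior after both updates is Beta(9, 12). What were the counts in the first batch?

2 conversions and 7 bounces

Sequential conjugate updates are equivalent to a single update on the pooled data, so total successes = posterior α − prior α and total failures = posterior β − prior β.
Total across both batches: 9−2=7 conversions, 12−2=10 bounces.
Subtract the second batch: 7−5=2 conversions and 10−3=7 bounces.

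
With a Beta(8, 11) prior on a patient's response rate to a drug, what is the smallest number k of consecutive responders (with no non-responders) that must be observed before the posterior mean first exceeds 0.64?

After k responders and 0 non-responders the posterior is Beta(8+k, 11), with mean (8+k)/(8+11+k).
Set (8+k)/(19+k) > 0.64 and solve: k > (0.64·19 − 8)/(1 − 0.64) = 11.556.
The smallest integer exceeding 11.556 is 12.

k = 12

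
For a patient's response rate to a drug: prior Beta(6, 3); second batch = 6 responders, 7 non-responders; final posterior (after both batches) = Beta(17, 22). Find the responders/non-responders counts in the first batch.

5 responders and 12 non-responders

Because Beta–binomial updating is additive in the counts, the combined data contributed (α_post−α_prior, β_post−β_prior) successes and failures.
Total across both batches: 17−6=11 responders, 22−3=19 non-responders.
Subtract the second batch: 11−6=5 responders and 19−7=12 non-responders.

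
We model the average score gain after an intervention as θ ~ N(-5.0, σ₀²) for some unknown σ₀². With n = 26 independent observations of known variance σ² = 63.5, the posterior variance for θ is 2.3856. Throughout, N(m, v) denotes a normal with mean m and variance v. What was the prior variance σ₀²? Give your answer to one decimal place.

σ₀² = 102.7

For the Normal–Normal model with known σ², precisions add: τ_n = τ₀ + n/σ².
So 1/σ₀² = 1/2.3856 − 26/63.5 = 0.419182 − 0.409449 = 0.009733.
Hence σ₀² = 1/0.009733 ≈ 102.7.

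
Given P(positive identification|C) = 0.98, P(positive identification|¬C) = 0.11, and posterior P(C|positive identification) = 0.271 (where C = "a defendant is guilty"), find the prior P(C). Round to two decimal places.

P(C) = 0.04

Bayes' rule in odds form gives O(C|E) = O(C)·[P(E|C)/P(E|¬C)], hence O(C) = O(C|E)/LR.
Posterior odds = 0.271/(1−0.271) = 0.3717. LR = 0.98/0.11 = 8.9091.
Prior odds = 0.3717/8.9091 = 0.0417, so P(C) = 0.0417/(1+0.0417) ≈ 0.04.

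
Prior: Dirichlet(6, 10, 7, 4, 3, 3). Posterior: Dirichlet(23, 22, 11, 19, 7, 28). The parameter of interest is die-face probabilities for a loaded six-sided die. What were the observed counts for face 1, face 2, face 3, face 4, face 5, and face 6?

counts (17, 12, 4, 15, 4, 25)

For a Dirichlet(α) prior with multinomial counts c, the posterior is Dirichlet(α + c) componentwise.
Counts are posterior − prior componentwise: 23−6=17, 22−10=12, 11−7=4, 19−4=15, 7−3=4, 28−3=25.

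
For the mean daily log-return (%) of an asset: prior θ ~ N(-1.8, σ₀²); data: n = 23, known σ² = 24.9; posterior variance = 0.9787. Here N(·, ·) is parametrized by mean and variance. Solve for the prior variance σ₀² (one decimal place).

For the Normal–Normal model with known σ², precisions add: τ_n = τ₀ + n/σ².
So 1/σ₀² = 1/0.9787 − 23/24.9 = 1.021764 − 0.923695 = 0.098069.
Hence σ₀² = 1/0.098069 ≈ 10.2.

σ₀² = 10.2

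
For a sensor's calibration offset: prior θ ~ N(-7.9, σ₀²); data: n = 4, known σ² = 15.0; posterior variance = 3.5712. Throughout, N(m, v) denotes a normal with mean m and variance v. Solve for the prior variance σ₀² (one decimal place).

σ₀² = 74.9

Posterior precision equals prior precision plus data precision: 1/σ_n² = 1/σ₀² + n/σ².
So 1/σ₀² = 1/3.5712 − 4/15.0 = 0.280018 − 0.266667 = 0.013351.
Hence σ₀² = 1/0.013351 ≈ 74.9.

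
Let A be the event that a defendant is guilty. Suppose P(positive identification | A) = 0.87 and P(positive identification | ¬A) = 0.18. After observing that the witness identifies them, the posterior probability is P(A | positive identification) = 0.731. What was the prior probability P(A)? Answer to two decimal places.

In odds form, posterior odds = prior odds × likelihood ratio, so prior odds = posterior odds ÷ LR.
Posterior odds = 0.731/(1−0.731) = 2.7175. LR = 0.87/0.18 = 4.8333.
Prior odds = 2.7175/4.8333 = 0.5622, so P(A) = 0.5622/(1+0.5622) ≈ 0.36.

P(A) = 0.36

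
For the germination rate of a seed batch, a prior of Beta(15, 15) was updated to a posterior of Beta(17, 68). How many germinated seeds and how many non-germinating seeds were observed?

A Beta(α, β) prior with s successes and f failures in binomial data gives a Beta(α+s, β+f) posterior.
Match parameters: s=17−15=2, f=68−15=53.

2 germinated seeds and 53 non-germinating seeds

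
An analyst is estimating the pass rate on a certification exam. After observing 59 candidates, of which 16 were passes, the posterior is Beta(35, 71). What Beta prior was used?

Beta(19, 28)

Under Beta–binomial conjugacy the posterior parameters are (a+s, b+f).
So a = 35 − 16 = 19 and b = 71 − 43 = 28.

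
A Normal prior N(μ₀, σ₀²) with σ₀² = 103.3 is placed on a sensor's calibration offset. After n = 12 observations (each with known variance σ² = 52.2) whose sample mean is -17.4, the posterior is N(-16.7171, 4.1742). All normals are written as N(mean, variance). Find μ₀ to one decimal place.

With known observation variance, the Normal–Normal posterior has precision τ_n = τ₀ + n/σ² and mean μ_n = (τ₀μ₀ + (n/σ²)x̄)/τ_n.
Here τ₀ = 1/103.3 = 0.009681 and τ_data = 12/52.2 = 0.229885, so τ_n = 0.239566.
Rearranging for μ₀: μ₀ = (μ_n·τ_n − τ_data·x̄)/τ₀ = (-16.7171·0.239566 − 0.229885·-17.4) / 0.009681 = -0.004850/0.009681 ≈ -0.5.

μ₀ = -0.5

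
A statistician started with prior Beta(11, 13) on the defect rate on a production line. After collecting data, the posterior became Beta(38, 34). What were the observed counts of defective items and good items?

27 defective items and 21 good items

Under Beta–binomial conjugacy the posterior parameters are (a+s, b+f).
Match parameters: s=38−11=27, f=34−13=21.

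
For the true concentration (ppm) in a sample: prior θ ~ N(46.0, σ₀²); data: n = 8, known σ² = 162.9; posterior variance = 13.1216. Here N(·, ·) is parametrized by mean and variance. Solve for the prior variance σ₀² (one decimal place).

σ₀² = 36.9

For the Normal–Normal model with known σ², precisions add: τ_n = τ₀ + n/σ².
So 1/σ₀² = 1/13.1216 − 8/162.9 = 0.076210 − 0.049110 = 0.027100.
Hence σ₀² = 1/0.027100 ≈ 36.9.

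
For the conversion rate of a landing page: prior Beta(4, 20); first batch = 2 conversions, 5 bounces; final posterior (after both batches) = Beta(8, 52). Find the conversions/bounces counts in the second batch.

2 conversions and 27 bounces

Because Beta–binomial updating is additive in the counts, the combined data contributed (α_post−α_prior, β_post−β_prior) successes and failures.
Total across both batches: 8−4=4 conversions, 52−20=32 bounces.
Subtract the first batch: 4−2=2 conversions and 32−5=27 bounces.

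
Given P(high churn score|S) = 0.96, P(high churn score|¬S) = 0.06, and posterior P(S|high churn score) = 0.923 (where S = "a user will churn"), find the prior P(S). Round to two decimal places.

P(S) = 0.43

In odds form, posterior odds = prior odds × likelihood ratio, so prior odds = posterior odds ÷ LR.
Posterior odds = 0.923/(1−0.923) = 11.9870. LR = 0.96/0.06 = 16.0000.
Prior odds = 11.9870/16.0000 = 0.7492, so P(S) = 0.7492/(1+0.7492) ≈ 0.43.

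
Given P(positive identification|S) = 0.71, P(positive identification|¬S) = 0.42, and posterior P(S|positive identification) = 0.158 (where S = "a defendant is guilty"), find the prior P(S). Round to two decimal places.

In odds form, posterior odds = prior odds × likelihood ratio, so prior odds = posterior odds ÷ LR.
Posterior odds = 0.158/(1−0.158) = 0.1876. LR = 0.71/0.42 = 1.6905.
Prior odds = 0.1876/1.6905 = 0.1110, so P(S) = 0.1110/(1+0.1110) ≈ 0.10.

P(S) = 0.10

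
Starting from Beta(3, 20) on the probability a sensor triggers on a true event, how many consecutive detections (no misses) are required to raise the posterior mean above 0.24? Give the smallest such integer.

After k detections and 0 misses the posterior is Beta(3+k, 20), with mean (3+k)/(3+20+k).
Set (3+k)/(23+k) > 0.24 and solve: k > (0.24·23 − 3)/(1 − 0.24) = 3.316.
The smallest integer exceeding 3.316 is 4.

k = 4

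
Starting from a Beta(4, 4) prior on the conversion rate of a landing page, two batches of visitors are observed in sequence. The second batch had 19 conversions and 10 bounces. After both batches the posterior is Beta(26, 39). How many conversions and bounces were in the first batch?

3 conversions and 25 bounces

Sequential conjugate updates are equivalent to a single update on the pooled data, so total successes = posterior α − prior α and total failures = posterior β − prior β.
Total across both batches: 26−4=22 conversions, 39−4=35 bounces.
Subtract the second batch: 22−19=3 conversions and 35−10=25 bounces.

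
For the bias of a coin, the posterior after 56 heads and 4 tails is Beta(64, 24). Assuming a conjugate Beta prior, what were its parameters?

Beta(8, 20)

A Beta(α, β) prior with s successes and f failures in binomial data gives a Beta(α+s, β+f) posterior.
Subtract the data counts: 64−56=8, 24−4=20.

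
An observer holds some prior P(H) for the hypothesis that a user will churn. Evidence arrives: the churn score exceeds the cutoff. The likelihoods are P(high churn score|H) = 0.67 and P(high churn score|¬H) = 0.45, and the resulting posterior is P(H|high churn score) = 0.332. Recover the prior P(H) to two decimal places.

P(H) = 0.25

Bayes' rule in odds form gives O(H|E) = O(H)·[P(E|H)/P(E|¬H)], hence O(H) = O(H|E)/LR.
Posterior odds = 0.332/(1−0.332) = 0.4970. LR = 0.67/0.45 = 1.4889.
Prior odds = 0.4970/1.4889 = 0.3338, so P(H) = 0.3338/(1+0.3338) ≈ 0.25.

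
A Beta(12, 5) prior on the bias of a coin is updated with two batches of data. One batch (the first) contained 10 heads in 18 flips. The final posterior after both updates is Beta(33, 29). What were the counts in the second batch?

Because Beta–binomial updating is additive in the counts, the combined data contributed (α_post−α_prior, β_post−β_prior) successes and failures.
Total across both batches: 33−12=21 heads, 29−5=24 tails.
Subtract the first batch: 21−10=11 heads and 24−8=16 tails.

11 heads and 16 tails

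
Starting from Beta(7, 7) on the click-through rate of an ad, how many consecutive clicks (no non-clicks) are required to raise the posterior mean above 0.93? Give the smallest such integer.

k = 87

After k clicks and 0 non-clicks the posterior is Beta(7+k, 7), with mean (7+k)/(7+7+k).
Set (7+k)/(14+k) > 0.93 and solve: k > (0.93·14 − 7)/(1 − 0.93) = 86.000.
The smallest integer exceeding 86.000 is 87.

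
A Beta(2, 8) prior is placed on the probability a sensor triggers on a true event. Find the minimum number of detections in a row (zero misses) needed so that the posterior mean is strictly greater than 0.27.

k = 1

After k detections and 0 misses the posterior is Beta(2+k, 8), with mean (2+k)/(2+8+k).
Set (2+k)/(10+k) > 0.27 and solve: k > (0.27·10 − 2)/(1 − 0.27) = 0.959.
The smallest integer exceeding 0.959 is 1.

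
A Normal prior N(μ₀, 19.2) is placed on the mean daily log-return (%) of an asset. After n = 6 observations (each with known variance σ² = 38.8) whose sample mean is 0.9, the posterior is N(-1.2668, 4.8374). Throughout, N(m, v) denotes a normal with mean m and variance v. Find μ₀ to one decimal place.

With known observation variance, the Normal–Normal posterior has precision τ_n = τ₀ + n/σ² and mean μ_n = (τ₀μ₀ + (n/σ²)x̄)/τ_n.
Here τ₀ = 1/19.2 = 0.052083 and τ_data = 6/38.8 = 0.154639, so τ_n = 0.206722.
Rearranging for μ₀: μ₀ = (μ_n·τ_n − τ_data·x̄)/τ₀ = (-1.2668·0.206722 − 0.154639·0.9) / 0.052083 = -0.401051/0.052083 ≈ -7.7.

μ₀ = -7.7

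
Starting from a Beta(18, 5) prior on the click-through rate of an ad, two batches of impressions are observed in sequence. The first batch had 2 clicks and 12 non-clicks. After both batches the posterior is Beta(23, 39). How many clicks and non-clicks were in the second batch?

Because Beta–binomial updating is additive in the counts, the combined data contributed (α_post−α_prior, β_post−β_prior) successes and failures.
Total across both batches: 23−18=5 clicks, 39−5=34 non-clicks.
Subtract the first batch: 5−2=3 clicks and 34−12=22 non-clicks.

3 clicks and 22 non-clicks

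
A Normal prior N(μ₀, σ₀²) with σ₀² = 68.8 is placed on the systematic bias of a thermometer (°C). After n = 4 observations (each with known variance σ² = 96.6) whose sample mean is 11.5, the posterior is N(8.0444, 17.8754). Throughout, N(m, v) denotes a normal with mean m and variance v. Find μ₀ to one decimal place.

With known observation variance, the Normal–Normal posterior has precision τ_n = τ₀ + n/σ² and mean μ_n = (τ₀μ₀ + (n/σ²)x̄)/τ_n.
Here τ₀ = 1/68.8 = 0.014535 and τ_data = 4/96.6 = 0.041408, so τ_n = 0.055943.
Rearranging for μ₀: μ₀ = (μ_n·τ_n − τ_data·x̄)/τ₀ = (8.0444·0.055943 − 0.041408·11.5) / 0.014535 = -0.026164/0.014535 ≈ -1.8.

μ₀ = -1.8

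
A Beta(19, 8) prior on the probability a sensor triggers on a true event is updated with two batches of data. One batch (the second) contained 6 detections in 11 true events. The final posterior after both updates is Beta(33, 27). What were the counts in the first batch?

Sequential conjugate updates are equivalent to a single update on the pooled data, so total successes = posterior α − prior α and total failures = posterior β − prior β.
Total across both batches: 33−19=14 detections, 27−8=19 misses.
Subtract the second batch: 14−6=8 detections and 19−5=14 misses.

8 detections and 14 misses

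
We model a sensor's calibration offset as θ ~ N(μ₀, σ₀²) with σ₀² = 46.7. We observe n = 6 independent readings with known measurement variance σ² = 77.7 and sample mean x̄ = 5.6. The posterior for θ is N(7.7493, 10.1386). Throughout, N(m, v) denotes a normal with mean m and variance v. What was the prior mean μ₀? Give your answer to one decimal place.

μ₀ = 15.5

With known observation variance, the Normal–Normal posterior has precision τ_n = τ₀ + n/σ² and mean μ_n = (τ₀μ₀ + (n/σ²)x̄)/τ_n.
Here τ₀ = 1/46.7 = 0.021413 and τ_data = 6/77.7 = 0.077220, so τ_n = 0.098633.
Rearranging for μ₀: μ₀ = (μ_n·τ_n − τ_data·x̄)/τ₀ = (7.7493·0.098633 − 0.077220·5.6) / 0.021413 = 0.331905/0.021413 ≈ 15.5.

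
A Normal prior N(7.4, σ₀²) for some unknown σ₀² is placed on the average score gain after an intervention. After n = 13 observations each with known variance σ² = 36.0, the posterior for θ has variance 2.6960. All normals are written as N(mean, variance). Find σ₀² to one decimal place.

σ₀² = 101.9

For the Normal–Normal model with known σ², precisions add: τ_n = τ₀ + n/σ².
So 1/σ₀² = 1/2.6960 − 13/36.0 = 0.370920 − 0.361111 = 0.009809.
Hence σ₀² = 1/0.009809 ≈ 101.9.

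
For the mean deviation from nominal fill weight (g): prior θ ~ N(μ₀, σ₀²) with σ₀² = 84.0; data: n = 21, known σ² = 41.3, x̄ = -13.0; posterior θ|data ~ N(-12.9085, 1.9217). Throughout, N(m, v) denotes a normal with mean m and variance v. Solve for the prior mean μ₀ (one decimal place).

μ₀ = -9.0

With known observation variance, the Normal–Normal posterior has precision τ_n = τ₀ + n/σ² and mean μ_n = (τ₀μ₀ + (n/σ²)x̄)/τ_n.
Here τ₀ = 1/84.0 = 0.011905 and τ_data = 21/41.3 = 0.508475, so τ_n = 0.520380.
Rearranging for μ₀: μ₀ = (μ_n·τ_n − τ_data·x̄)/τ₀ = (-12.9085·0.520380 − 0.508475·-13.0) / 0.011905 = -0.107150/0.011905 ≈ -9.0.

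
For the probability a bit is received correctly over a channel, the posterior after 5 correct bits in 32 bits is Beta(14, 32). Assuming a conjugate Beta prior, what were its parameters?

A Beta(a, b) prior with s successes and f failures in binomial data gives a Beta(a+s, b+f) posterior.
Subtract the data counts: 14−5=9, 32−27=5.

Beta(9, 5)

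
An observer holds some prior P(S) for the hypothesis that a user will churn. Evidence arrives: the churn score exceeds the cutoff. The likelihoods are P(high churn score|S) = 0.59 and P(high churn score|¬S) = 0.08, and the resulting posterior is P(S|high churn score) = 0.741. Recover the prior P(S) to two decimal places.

Bayes' rule in odds form gives O(S|E) = O(S)·[P(E|S)/P(E|¬S)], hence O(S) = O(S|E)/LR.
Posterior odds = 0.741/(1−0.741) = 2.8610. LR = 0.59/0.08 = 7.3750.
Prior odds = 2.8610/7.3750 = 0.3879, so P(S) = 0.3879/(1+0.3879) ≈ 0.28.

P(S) = 0.28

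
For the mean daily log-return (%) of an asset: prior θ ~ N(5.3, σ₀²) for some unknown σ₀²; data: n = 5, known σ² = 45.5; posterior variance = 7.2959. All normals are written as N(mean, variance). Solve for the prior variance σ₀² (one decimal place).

σ₀² = 36.8

Posterior precision equals prior precision plus data precision: 1/σ_n² = 1/σ₀² + n/σ².
So 1/σ₀² = 1/7.2959 − 5/45.5 = 0.137063 − 0.109890 = 0.027173.
Hence σ₀² = 1/0.027173 ≈ 36.8.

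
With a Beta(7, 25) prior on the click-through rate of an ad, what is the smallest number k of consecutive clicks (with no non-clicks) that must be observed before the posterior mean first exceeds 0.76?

After k clicks and 0 non-clicks the posterior is Beta(7+k, 25), with mean (7+k)/(7+25+k).
Set (7+k)/(32+k) > 0.76 and solve: k > (0.76·32 − 7)/(1 − 0.76) = 72.167.
The smallest integer exceeding 72.167 is 73.

k = 73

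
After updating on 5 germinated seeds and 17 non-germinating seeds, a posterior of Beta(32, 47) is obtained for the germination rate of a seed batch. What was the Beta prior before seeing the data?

Beta(27, 30)

A Beta(α, β) prior with s successes and f failures in binomial data gives a Beta(α+s, β+f) posterior.
So α = 32 − 5 = 27 and β = 47 − 17 = 30.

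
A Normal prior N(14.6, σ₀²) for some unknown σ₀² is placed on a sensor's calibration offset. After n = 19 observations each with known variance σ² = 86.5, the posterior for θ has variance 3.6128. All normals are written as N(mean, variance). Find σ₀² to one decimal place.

σ₀² = 17.5

Posterior precision equals prior precision plus data precision: 1/σ_n² = 1/σ₀² + n/σ².
So 1/σ₀² = 1/3.6128 − 19/86.5 = 0.276794 − 0.219653 = 0.057141.
Hence σ₀² = 1/0.057141 ≈ 17.5.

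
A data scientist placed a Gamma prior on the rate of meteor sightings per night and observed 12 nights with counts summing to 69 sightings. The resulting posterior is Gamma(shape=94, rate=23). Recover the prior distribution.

A Gamma(α, β) prior (rate parametrization) on a Poisson rate with n observations summing to S gives posterior Gamma(α+S, β+n).
So α = 94 − 69 = 25 and β = 23 − 12 = 11.

Gamma(shape=25, rate=11)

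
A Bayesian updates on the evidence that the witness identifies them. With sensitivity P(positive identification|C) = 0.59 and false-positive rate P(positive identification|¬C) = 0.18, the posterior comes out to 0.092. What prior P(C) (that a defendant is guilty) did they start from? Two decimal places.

Bayes' rule in odds form gives O(C|E) = O(C)·[P(E|C)/P(E|¬C)], hence O(C) = O(C|E)/LR.
Posterior odds = 0.092/(1−0.092) = 0.1013. LR = 0.59/0.18 = 3.2778.
Prior odds = 0.1013/3.2778 = 0.0309, so P(C) = 0.0309/(1+0.0309) ≈ 0.03.

P(C) = 0.03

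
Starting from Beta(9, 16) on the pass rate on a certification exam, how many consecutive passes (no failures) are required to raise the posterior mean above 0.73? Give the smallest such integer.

After k passes and 0 failures the posterior is Beta(9+k, 16), with mean (9+k)/(9+16+k).
Set (9+k)/(25+k) > 0.73 and solve: k > (0.73·25 − 9)/(1 − 0.73) = 34.259.
The smallest integer exceeding 34.259 is 35.

k = 35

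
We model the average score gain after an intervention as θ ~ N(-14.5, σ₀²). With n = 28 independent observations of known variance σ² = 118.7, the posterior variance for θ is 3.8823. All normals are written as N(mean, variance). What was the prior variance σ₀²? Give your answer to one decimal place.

σ₀² = 46.1

Posterior precision equals prior precision plus data precision: 1/σ_n² = 1/σ₀² + n/σ².
So 1/σ₀² = 1/3.8823 − 28/118.7 = 0.257579 − 0.235889 = 0.021690.
Hence σ₀² = 1/0.021690 ≈ 46.1.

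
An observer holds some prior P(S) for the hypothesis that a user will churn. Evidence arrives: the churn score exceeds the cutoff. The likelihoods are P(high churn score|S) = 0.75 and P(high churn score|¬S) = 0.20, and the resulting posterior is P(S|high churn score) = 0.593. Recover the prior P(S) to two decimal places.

In odds form, posterior odds = prior odds × likelihood ratio, so prior odds = posterior odds ÷ LR.
Posterior odds = 0.593/(1−0.593) = 1.4570. LR = 0.75/0.20 = 3.7500.
Prior odds = 1.4570/3.7500 = 0.3885, so P(S) = 0.3885/(1+0.3885) ≈ 0.28.

P(S) = 0.28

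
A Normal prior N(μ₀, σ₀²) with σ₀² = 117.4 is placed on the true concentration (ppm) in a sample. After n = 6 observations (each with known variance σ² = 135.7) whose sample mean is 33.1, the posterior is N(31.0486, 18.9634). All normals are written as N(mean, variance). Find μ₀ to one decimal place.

μ₀ = 20.4

With known observation variance, the Normal–Normal posterior has precision τ_n = τ₀ + n/σ² and mean μ_n = (τ₀μ₀ + (n/σ²)x̄)/τ_n.
Here τ₀ = 1/117.4 = 0.008518 and τ_data = 6/135.7 = 0.044215, so τ_n = 0.052733.
Rearranging for μ₀: μ₀ = (μ_n·τ_n − τ_data·x̄)/τ₀ = (31.0486·0.052733 − 0.044215·33.1) / 0.008518 = 0.173769/0.008518 ≈ 20.4.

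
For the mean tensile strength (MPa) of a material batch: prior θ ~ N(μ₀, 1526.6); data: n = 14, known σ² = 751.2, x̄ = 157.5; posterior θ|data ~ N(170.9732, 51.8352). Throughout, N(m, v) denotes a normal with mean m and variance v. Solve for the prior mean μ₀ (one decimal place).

μ₀ = 554.3

The posterior mean is a precision-weighted average: μ_n = (τ₀μ₀ + τ_data·x̄)/(τ₀+τ_data), with τ₀=1/σ₀² and τ_data=n/σ².
Here τ₀ = 1/1526.6 = 0.000655 and τ_data = 14/751.2 = 0.018637, so τ_n = 0.019292.
Rearranging for μ₀: μ₀ = (μ_n·τ_n − τ_data·x̄)/τ₀ = (170.9732·0.019292 − 0.018637·157.5) / 0.000655 = 0.363087/0.000655 ≈ 554.3.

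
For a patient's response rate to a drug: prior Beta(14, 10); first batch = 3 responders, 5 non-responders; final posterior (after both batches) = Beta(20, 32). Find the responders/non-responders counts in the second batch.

3 responders and 17 non-responders

Because Beta–binomial updating is additive in the counts, the combined data contributed (α_post−α_prior, β_post−β_prior) successes and failures.
Total across both batches: 20−14=6 responders, 32−10=22 non-responders.
Subtract the first batch: 6−3=3 responders and 22−5=17 non-responders.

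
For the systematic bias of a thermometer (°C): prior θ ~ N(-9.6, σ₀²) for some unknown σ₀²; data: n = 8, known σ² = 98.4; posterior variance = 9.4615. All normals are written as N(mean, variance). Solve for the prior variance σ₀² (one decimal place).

For the Normal–Normal model with known σ², precisions add: τ_n = τ₀ + n/σ².
So 1/σ₀² = 1/9.4615 − 8/98.4 = 0.105691 − 0.081301 = 0.024390.
Hence σ₀² = 1/0.024390 ≈ 41.0.

σ₀² = 41.0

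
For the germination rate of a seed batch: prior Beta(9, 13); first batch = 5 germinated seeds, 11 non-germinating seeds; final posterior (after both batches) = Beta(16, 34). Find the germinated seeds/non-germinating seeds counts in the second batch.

Sequential conjugate updates are equivalent to a single update on the pooled data, so total successes = posterior α − prior α and total failures = posterior β − prior β.
Total across both batches: 16−9=7 germinated seeds, 34−13=21 non-germinating seeds.
Subtract the first batch: 7−5=2 germinated seeds and 21−11=10 non-germinating seeds.

2 germinated seeds and 10 non-germinating seeds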